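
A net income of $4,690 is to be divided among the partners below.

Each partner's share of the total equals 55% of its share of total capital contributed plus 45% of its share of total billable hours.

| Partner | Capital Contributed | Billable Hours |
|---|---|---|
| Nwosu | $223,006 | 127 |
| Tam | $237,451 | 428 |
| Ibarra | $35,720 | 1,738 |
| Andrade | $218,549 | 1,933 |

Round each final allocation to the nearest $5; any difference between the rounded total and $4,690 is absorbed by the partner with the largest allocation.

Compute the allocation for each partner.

Nwosu: $870 | Tam: $1,070 | Ibarra: $995 | Andrade: $1,755

Totals — capital contributed 714,726, billable hours 4,226.
Composite weights (55% capital contributed + 45% billable hours): Nwosu 0.1851; Tam 0.2283; Ibarra 0.2126; Andrade 0.3740.
Pro-rata amounts: Nwosu 868.27; Tam 1,070.73; Ibarra 996.89; Andrade 1,754.12.
At nearest $5: Nwosu $870; Tam $1,070; Ibarra $995; Andrade $1,755. Sum = $4,690.
Sum already equals the total — no adjustment.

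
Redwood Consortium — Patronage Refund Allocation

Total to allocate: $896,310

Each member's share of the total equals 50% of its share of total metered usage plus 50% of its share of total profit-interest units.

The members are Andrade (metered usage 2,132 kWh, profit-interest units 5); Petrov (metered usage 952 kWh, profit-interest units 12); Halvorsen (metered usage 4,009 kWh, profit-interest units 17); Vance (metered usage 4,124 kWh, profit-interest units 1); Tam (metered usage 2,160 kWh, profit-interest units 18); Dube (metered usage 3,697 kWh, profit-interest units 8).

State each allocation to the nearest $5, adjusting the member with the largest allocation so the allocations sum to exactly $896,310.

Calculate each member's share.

Andrade: $92,695 | Petrov: $113,150 | Halvorsen: $230,115 | Vance: $115,595 | Tam: $188,940 | Dube: $155,815

Metered usage total 17,074; profit-interest units total 61.
Composite weights (50% metered usage + 50% profit-interest units): Andrade 0.1034; Petrov 0.1262; Halvorsen 0.2567; Vance 0.1290; Tam 0.2108; Dube 0.1738.
Unrounded shares: Andrade 92,694.33; Petrov 113,149.55; Halvorsen 230,123.10; Vance 115,592.75; Tam 188,937.71; Dube 155,812.56.
At nearest $5: Andrade $92,695; Petrov $113,150; Halvorsen $230,125; Vance $115,595; Tam $188,940; Dube $155,815. Sum = $896,320.
Difference $896,310 − $896,320 = −$10 applied to largest allocation (Halvorsen): Halvorsen becomes $230,115.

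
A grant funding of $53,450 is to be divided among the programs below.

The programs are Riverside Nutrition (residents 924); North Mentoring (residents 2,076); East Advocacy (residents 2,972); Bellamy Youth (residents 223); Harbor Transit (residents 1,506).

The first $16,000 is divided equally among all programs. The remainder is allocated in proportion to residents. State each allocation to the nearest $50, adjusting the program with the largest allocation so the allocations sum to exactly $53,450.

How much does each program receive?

First tranche $16,000 split equally: $3,200 each.
Remainder $37,450 by residents (total 7,701): Riverside Nutrition 4,493.42 → $4,500; North Mentoring 10,095.60 → $10,100; East Advocacy 14,452.85 → $14,450; Bellamy Youth 1,084.45 → $1,100; Harbor Transit 7,323.69 → $7,300.
Totals: Riverside Nutrition $3,200 + $4,500 = $7,700; North Mentoring $3,200 + $10,100 = $13,300; East Advocacy $3,200 + $14,450 = $17,650; Bellamy Youth $3,200 + $1,100 = $4,300; Harbor Transit $3,200 + $7,300 = $10,500.

Riverside Nutrition: $7,700 · North Mentoring: $13,300 · East Advocacy: $17,650 · Bellamy Youth: $4,300 · Harbor Transit: $10,500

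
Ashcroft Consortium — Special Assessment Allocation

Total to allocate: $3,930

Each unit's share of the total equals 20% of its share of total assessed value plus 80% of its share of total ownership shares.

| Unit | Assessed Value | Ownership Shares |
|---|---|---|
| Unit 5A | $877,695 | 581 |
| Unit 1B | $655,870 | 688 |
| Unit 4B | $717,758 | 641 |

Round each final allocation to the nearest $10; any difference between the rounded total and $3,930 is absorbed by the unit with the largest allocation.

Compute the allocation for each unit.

Totals — assessed value 2,251,323, ownership shares 1,910.
Composite weights (20% assessed value + 80% ownership shares): Unit 5A 0.3213; Unit 1B 0.3464; Unit 4B 0.3322.
Pro-rata amounts: Unit 5A 1,262.80; Unit 1B 1,361.48; Unit 4B 1,305.72.
After rounding ($10): Unit 5A $1,260; Unit 1B $1,360; Unit 4B $1,310. Sum = $3,930.
No rounding difference to absorb.

Unit 5A: $1,260 | Unit 1B: $1,360 | Unit 4B: $1,310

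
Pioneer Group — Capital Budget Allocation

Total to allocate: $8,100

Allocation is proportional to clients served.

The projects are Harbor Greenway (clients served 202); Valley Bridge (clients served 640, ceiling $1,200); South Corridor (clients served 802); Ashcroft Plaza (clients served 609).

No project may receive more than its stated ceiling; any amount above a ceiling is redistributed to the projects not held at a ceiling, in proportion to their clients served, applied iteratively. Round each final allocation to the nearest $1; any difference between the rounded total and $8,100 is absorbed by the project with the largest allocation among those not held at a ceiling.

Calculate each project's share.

Harbor Greenway: $864; Valley Bridge: $1,200; South Corridor: $3,431; Ashcroft Plaza: $2,605

Combined clients served = 2,253.
Unconstrained shares: Harbor Greenway 726.23; Valley Bridge 2,300.93; South Corridor 2,883.36; Ashcroft Plaza 2,189.48.
Capped: Valley Bridge ($1,200); remaining pool $6,900 reallocated over remaining clients served 1,613.
Remaining shares: Harbor Greenway 864.10 → $864; South Corridor 3,430.75 → $3,431; Ashcroft Plaza 2,605.15 → $2,605.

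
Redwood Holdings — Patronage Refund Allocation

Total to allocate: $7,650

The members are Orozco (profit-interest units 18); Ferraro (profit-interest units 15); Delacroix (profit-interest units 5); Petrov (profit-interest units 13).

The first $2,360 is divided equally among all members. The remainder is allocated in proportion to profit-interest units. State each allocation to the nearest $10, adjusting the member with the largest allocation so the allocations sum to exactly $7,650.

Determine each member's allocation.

Orozco: $2,450 | Ferraro: $2,150 | Delacroix: $1,110 | Petrov: $1,940

Equal tier: $2,360 ÷ 4 = $590 apiece.
Remainder $5,290 by profit-interest units (total 51): Orozco 1,867.06 → $1,870; Ferraro 1,555.88 → $1,560; Delacroix 518.63 → $520; Petrov 1,348.43 → $1,350.
Rounding difference −$10 on remainder applied to Orozco.
Totals: Orozco $590 + $1,860 = $2,450; Ferraro $590 + $1,560 = $2,150; Delacroix $590 + $520 = $1,110; Petrov $590 + $1,350 = $1,940.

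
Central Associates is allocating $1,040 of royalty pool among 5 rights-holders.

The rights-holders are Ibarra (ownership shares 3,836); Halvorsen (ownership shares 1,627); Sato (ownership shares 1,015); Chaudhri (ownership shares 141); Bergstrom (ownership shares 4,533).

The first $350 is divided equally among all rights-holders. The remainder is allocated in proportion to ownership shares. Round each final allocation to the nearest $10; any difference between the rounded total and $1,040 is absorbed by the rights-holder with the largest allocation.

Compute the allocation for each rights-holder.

Ibarra: $310 | Halvorsen: $170 | Sato: $130 | Chaudhri: $80 | Bergstrom: $350

$350 shared equally gives $70 per rights-holder.
Remainder $690 by ownership shares (total 11,152): Ibarra 237.34 → $240; Halvorsen 100.67 → $100; Sato 62.80 → $60; Chaudhri 8.72 → $10; Bergstrom 280.47 → $280.
Totals: Ibarra $70 + $240 = $310; Halvorsen $70 + $100 = $170; Sato $70 + $60 = $130; Chaudhri $70 + $10 = $80; Bergstrom $70 + $280 = $350.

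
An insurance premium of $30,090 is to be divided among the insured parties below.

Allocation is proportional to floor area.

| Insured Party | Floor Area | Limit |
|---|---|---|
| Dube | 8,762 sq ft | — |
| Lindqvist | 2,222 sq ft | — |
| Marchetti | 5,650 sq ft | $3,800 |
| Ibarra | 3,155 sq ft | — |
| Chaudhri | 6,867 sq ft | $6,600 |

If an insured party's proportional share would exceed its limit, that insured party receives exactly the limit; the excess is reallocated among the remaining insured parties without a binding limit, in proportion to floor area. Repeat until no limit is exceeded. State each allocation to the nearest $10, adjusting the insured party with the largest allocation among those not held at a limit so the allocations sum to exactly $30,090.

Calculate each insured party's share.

Dube: $12,210 | Lindqvist: $3,090 | Marchetti: $3,800 | Ibarra: $4,390 | Chaudhri: $6,600

Combined floor area = 26,656.
Proportional shares (ignoring caps): Dube 9,890.78; Lindqvist 2,508.25; Marchetti 6,377.87; Ibarra 3,561.45; Chaudhri 7,751.65.
Held at cap: Marchetti ($3,800), Chaudhri ($6,600); residual $19,690 reallocated over remaining floor area 14,139.
Remaining shares: Dube 12,201.98 → $12,200; Lindqvist 3,094.36 → $3,090; Ibarra 4,393.66 → $4,390.
Rounding difference +$10 applied to Dube → $12,210.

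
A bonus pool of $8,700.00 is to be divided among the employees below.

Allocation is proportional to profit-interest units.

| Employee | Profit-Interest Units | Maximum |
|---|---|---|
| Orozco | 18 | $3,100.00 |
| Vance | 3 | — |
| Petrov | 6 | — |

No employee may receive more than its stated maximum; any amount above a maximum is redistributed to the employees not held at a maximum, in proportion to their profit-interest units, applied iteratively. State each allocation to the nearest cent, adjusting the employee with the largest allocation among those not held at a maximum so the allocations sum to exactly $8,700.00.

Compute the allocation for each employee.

Total profit-interest units = 27.
Pro-rata shares before constraints: Orozco 5,800.0000; Vance 966.6667; Petrov 1,933.3333.
Capped: Orozco ($3,100.00); balance $5,600.00 reallocated over remaining profit-interest units 9.
Shares after redistribution: Vance 1,866.6667 → $1,866.67; Petrov 3,733.3333 → $3,733.33.

Orozco: $3,100.00 · Vance: $1,866.67 · Petrov: $3,733.33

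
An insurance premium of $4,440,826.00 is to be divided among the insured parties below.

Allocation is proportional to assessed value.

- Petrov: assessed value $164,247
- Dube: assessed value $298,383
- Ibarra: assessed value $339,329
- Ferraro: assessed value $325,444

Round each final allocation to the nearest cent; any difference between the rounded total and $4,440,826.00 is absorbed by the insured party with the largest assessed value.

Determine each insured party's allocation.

Total assessed value = 164,247 + 298,383 + 339,329 + 325,444 = 1,127,403.
Unrounded shares: Petrov 646,966.8326; Dube 1,175,326.8213; Ibarra 1,336,612.5917; Ferraro 1,281,919.7543.
At nearest cent: Petrov $646,966.83; Dube $1,175,326.82; Ibarra $1,336,612.59; Ferraro $1,281,919.75. Sum = $4,440,825.99.
Difference $4,440,826.00 − $4,440,825.99 = +$0.01 applied to largest assessed value (Ibarra): Ibarra becomes $1,336,612.60.

Petrov: $646,966.83; Dube: $1,175,326.82; Ibarra: $1,336,612.60; Ferraro: $1,281,919.75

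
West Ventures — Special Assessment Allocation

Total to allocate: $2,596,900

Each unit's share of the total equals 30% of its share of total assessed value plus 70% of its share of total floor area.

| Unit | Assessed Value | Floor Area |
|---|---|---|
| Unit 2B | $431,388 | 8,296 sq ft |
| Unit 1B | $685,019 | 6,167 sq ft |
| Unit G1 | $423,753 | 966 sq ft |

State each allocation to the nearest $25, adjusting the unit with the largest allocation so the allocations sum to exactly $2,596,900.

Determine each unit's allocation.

Unit 2B: $1,195,625 · Unit 1B: $1,073,100 · Unit G1: $328,175

Totals — assessed value 1,540,160, floor area 15,429.
Blended shares (30% assessed value + 70% floor area): Unit 2B 0.4604; Unit 1B 0.4132; Unit G1 0.1264.
Proportional shares: Unit 2B 1,195,638.81; Unit 1B 1,073,098.03; Unit G1 328,163.16.
After rounding ($25): Unit 2B $1,195,650; Unit 1B $1,073,100; Unit G1 $328,175. Sum = $2,596,925.
Difference $2,596,900 − $2,596,925 = −$25 applied to largest allocation (Unit 2B): Unit 2B becomes $1,195,625.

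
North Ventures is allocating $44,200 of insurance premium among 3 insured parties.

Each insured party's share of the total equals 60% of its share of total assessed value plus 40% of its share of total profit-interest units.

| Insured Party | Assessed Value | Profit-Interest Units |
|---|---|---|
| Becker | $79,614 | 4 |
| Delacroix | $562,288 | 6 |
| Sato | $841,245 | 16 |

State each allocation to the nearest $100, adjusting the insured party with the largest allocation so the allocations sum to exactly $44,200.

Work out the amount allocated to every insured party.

Becker: $4,100 | Delacroix: $14,100 | Sato: $26,000

Totals — assessed value 1,483,147, profit-interest units 26.
Blended shares (60% assessed value + 40% profit-interest units): Becker 0.0937; Delacroix 0.3198; Sato 0.5865.
Pro-rata amounts: Becker 4,143.57; Delacroix 14,134.21; Sato 25,922.22.
At nearest $100: Becker $4,100; Delacroix $14,100; Sato $25,900. Sum = $44,100.
Difference $44,200 − $44,100 = +$100 applied to largest allocation (Sato): Sato becomes $26,000.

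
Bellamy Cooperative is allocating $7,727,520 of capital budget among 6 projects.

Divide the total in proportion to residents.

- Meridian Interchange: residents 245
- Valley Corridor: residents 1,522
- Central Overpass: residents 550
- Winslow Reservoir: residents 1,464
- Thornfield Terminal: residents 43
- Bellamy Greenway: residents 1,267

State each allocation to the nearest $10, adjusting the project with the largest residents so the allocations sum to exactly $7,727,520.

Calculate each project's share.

Meridian Interchange: $371,880 · Valley Corridor: $2,310,220 · Central Overpass: $834,830 · Winslow Reservoir: $2,222,170 · Thornfield Terminal: $65,270 · Bellamy Greenway: $1,923,150

Total residents = 5,091.
Pro-rata amounts: Meridian Interchange 245/5,091 × $7,727,520 = 371,880.26; Valley Corridor 1,522/5,091 × $7,727,520 = 2,310,211.24; Central Overpass 550/5,091 × $7,727,520 = 834,833.24; Winslow Reservoir 1,464/5,091 × $7,727,520 = 2,222,174.28; Thornfield Terminal 43/5,091 × $7,727,520 = 65,268.78; Bellamy Greenway 1,267/5,091 × $7,727,520 = 1,923,152.20.
After rounding ($10): Meridian Interchange $371,880; Valley Corridor $2,310,210; Central Overpass $834,830; Winslow Reservoir $2,222,170; Thornfield Terminal $65,270; Bellamy Greenway $1,923,150. Sum = $7,727,510.
Difference $7,727,520 − $7,727,510 = +$10 applied to largest residents (Valley Corridor): Valley Corridor becomes $2,310,220.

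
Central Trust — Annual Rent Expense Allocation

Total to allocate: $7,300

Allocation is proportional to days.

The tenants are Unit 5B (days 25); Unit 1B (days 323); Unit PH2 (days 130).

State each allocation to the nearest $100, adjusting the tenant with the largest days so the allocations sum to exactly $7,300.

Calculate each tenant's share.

Total days = 25 + 323 + 130 = 478.
Unrounded shares: Unit 5B 381.80; Unit 1B 4,932.85; Unit PH2 1,985.36.
After rounding ($100): Unit 5B $400; Unit 1B $4,900; Unit PH2 $2,000. Sum = $7,300.
Sum already equals the total — no adjustment.

Unit 5B: $400 · Unit 1B: $4,900 · Unit PH2: $2,000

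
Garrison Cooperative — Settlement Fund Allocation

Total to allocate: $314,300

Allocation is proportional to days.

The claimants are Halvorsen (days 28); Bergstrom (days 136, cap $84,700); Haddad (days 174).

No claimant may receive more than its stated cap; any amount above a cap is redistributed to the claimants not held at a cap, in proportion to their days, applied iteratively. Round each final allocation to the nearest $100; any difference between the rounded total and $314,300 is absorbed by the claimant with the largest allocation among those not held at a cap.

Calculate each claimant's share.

Halvorsen: $31,800 | Bergstrom: $84,700 | Haddad: $197,800

Sum of days: 338.
Unconstrained shares: Halvorsen 26,036.69; Bergstrom 126,463.91; Haddad 161,799.41.
Cap binds for Bergstrom ($84,700); balance $229,600 reallocated over remaining days 202.
Shares after redistribution: Halvorsen 31,825.74 → $31,800; Haddad 197,774.26 → $197,800.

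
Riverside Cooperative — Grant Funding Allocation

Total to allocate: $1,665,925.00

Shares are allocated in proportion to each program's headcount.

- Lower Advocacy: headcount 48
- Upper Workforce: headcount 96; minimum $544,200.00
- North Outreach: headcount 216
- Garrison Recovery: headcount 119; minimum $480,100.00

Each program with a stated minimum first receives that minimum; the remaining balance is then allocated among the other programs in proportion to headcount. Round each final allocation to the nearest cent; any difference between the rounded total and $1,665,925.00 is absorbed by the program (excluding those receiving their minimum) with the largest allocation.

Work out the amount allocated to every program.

Lower Advocacy: $116,659.09 · Upper Workforce: $544,200.00 · North Outreach: $524,965.91 · Garrison Recovery: $480,100.00

Minimums first: Upper Workforce $544,200.00; Garrison Recovery $480,100.00. Balance $641,625.00.
Balance split over remaining headcount 264: Lower Advocacy 116,659.0909 → $116,659.09; North Outreach 524,965.9091 → $524,965.91.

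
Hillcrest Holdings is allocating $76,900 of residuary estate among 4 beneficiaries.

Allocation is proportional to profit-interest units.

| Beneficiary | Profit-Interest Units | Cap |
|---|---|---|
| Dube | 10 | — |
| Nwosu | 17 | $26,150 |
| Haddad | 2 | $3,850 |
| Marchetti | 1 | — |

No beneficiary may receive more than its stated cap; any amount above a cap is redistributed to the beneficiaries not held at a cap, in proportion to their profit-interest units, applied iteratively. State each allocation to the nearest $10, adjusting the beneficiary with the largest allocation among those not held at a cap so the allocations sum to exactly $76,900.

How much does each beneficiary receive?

Total profit-interest units = 30.
Pro-rata shares before constraints: Dube 25,633.33; Nwosu 43,576.67; Haddad 5,126.67; Marchetti 2,563.33.
Cap binds for Nwosu ($26,150), Haddad ($3,850); residual $46,900 reallocated over remaining profit-interest units 11.
Remaining shares: Dube 42,636.36 → $42,640; Marchetti 4,263.64 → $4,260.

Dube: $42,640; Nwosu: $26,150; Haddad: $3,850; Marchetti: $4,260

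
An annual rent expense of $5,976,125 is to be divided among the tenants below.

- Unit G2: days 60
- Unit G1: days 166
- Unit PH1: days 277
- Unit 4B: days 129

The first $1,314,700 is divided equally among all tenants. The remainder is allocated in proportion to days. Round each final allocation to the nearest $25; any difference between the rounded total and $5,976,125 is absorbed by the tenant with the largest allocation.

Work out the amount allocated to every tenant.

Unit G2: $771,225; Unit G1: $1,553,025; Unit PH1: $2,371,750; Unit 4B: $1,280,125

First tranche $1,314,700 split equally: $328,675 each.
Remainder $4,661,425 by days (total 632): Unit G2 442,540.35 → $442,550; Unit G1 1,224,361.63 → $1,224,350; Unit PH1 2,043,061.27 → $2,043,050; Unit 4B 951,461.75 → $951,450.
Rounding difference +$25 on remainder applied to Unit PH1.
Totals: Unit G2 $328,675 + $442,550 = $771,225; Unit G1 $328,675 + $1,224,350 = $1,553,025; Unit PH1 $328,675 + $2,043,075 = $2,371,750; Unit 4B $328,675 + $951,450 = $1,280,125.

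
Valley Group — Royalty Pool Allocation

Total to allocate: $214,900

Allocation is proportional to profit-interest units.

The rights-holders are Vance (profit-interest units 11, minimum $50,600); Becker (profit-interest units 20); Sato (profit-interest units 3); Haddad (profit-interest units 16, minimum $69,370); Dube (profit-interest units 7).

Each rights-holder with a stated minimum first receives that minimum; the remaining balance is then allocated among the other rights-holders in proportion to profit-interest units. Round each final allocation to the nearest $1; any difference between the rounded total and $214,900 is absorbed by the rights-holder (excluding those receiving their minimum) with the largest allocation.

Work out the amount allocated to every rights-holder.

Fund the minimums — Vance $50,600; Haddad $69,370. Residual $94,930.
Residual split over remaining profit-interest units 30: Becker 63,286.67 → $63,287; Sato 9,493.00 → $9,493; Dube 22,150.33 → $22,150.

Vance: $50,600 · Becker: $63,287 · Sato: $9,493 · Haddad: $69,370 · Dube: $22,150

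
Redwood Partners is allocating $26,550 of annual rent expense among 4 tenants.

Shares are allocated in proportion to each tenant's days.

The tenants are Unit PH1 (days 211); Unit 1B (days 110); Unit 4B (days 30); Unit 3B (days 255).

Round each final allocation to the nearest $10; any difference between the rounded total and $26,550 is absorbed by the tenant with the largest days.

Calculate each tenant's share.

Days total: 606.
Unrounded shares: Unit PH1 211/606 × $26,550 = 9,244.31; Unit 1B 110/606 × $26,550 = 4,819.31; Unit 4B 30/606 × $26,550 = 1,314.36; Unit 3B 255/606 × $26,550 = 11,172.03.
At nearest $10: Unit PH1 $9,240; Unit 1B $4,820; Unit 4B $1,310; Unit 3B $11,170. Sum = $26,540.
Difference $26,550 − $26,540 = +$10 applied to largest days (Unit 3B): Unit 3B becomes $11,180.

Unit PH1: $9,240; Unit 1B: $4,820; Unit 4B: $1,310; Unit 3B: $11,180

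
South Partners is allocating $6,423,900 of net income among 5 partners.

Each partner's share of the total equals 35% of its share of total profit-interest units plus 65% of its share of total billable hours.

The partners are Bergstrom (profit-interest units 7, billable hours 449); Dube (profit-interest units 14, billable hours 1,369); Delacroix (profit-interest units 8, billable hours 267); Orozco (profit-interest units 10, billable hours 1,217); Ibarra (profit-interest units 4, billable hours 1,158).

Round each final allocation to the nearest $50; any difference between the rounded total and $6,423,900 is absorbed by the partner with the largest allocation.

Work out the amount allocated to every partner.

Bergstrom: $786,400 | Dube: $2,013,700 | Delacroix: $668,250 | Orozco: $1,662,250 | Ibarra: $1,293,300

Totals — profit-interest units 43, billable hours 4,460.
Composite weights (35% profit-interest units + 65% billable hours): Bergstrom 0.1224; Dube 0.3135; Delacroix 0.1040; Orozco 0.2588; Ibarra 0.2013.
Unrounded shares: Bergstrom 786,375.06; Dube 2,013,709.09; Delacroix 668,270.83; Orozco 1,662,253.63; Ibarra 1,293,291.38.
Rounded to nearest $50: Bergstrom $786,400; Dube $2,013,700; Delacroix $668,250; Orozco $1,662,250; Ibarra $1,293,300. Sum = $6,423,900.
Sum already equals the total — no adjustment.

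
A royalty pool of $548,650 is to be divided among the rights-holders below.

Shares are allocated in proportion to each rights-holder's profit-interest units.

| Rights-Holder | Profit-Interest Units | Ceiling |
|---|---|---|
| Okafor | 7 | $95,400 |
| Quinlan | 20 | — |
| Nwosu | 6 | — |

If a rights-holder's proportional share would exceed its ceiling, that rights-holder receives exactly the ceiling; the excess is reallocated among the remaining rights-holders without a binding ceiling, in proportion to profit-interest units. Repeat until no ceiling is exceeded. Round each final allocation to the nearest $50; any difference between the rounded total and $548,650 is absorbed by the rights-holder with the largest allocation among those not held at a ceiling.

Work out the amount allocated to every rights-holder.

Okafor: $95,400 · Quinlan: $348,650 · Nwosu: $104,600

Profit-interest units total: 33.
Pro-rata shares before constraints: Okafor 116,380.30; Quinlan 332,515.15; Nwosu 99,754.55.
Held at cap: Okafor ($95,400); balance $453,250 reallocated over remaining profit-interest units 26.
Shares after redistribution: Quinlan 348,653.85 → $348,650; Nwosu 104,596.15 → $104,600.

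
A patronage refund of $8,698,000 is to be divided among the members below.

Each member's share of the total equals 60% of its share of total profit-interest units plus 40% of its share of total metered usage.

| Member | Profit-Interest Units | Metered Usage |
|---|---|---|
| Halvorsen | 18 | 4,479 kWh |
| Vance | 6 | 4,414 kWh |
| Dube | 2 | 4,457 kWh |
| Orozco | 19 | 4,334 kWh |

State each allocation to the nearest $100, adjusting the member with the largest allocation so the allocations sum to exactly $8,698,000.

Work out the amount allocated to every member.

Halvorsen: $2,968,700; Vance: $1,564,300; Dube: $1,108,800; Orozco: $3,056,200

Profit-interest units total 45; metered usage total 17,684.
Composite weights (60% profit-interest units + 40% metered usage): Halvorsen 0.3413; Vance 0.1798; Dube 0.1275; Orozco 0.3514.
Raw shares: Halvorsen 2,968,731.08; Vance 1,564,262.80; Dube 1,108,829.41; Orozco 3,056,176.71.
At nearest $100: Halvorsen $2,968,700; Vance $1,564,300; Dube $1,108,800; Orozco $3,056,200. Sum = $8,698,000.
Sum already equals the total — no adjustment.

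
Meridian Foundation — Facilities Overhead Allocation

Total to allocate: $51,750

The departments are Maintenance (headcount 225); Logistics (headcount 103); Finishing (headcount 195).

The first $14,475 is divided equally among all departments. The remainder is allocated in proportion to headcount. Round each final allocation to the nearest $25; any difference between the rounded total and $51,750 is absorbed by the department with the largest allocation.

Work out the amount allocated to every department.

Equal tier: $14,475 ÷ 3 = $4,825 apiece.
Remainder $37,275 by headcount (total 523): Maintenance 16,036.09 → $16,025; Logistics 7,340.97 → $7,350; Finishing 13,897.94 → $13,900.
Totals: Maintenance $4,825 + $16,025 = $20,850; Logistics $4,825 + $7,350 = $12,175; Finishing $4,825 + $13,900 = $18,725.

Maintenance: $20,850 | Logistics: $12,175 | Finishing: $18,725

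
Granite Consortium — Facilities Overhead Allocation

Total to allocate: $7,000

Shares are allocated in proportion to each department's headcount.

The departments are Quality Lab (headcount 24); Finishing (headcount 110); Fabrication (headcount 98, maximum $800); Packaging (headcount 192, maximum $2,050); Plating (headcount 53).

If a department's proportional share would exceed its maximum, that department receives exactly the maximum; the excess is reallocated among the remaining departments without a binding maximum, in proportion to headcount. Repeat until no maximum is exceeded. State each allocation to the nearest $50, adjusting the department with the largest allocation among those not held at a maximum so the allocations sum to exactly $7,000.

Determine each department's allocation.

Quality Lab: $550 | Finishing: $2,400 | Fabrication: $800 | Packaging: $2,050 | Plating: $1,200

Total headcount = 477.
Unconstrained shares: Quality Lab 352.20; Finishing 1,614.26; Fabrication 1,438.16; Packaging 2,817.61; Plating 777.78.
Capped: Fabrication ($800), Packaging ($2,050); residual $4,150 reallocated over remaining headcount 187.
Remaining shares: Quality Lab 532.62 → $550; Finishing 2,441.18 → $2,450; Plating 1,176.20 → $1,200.
Rounding difference −$50 applied to Finishing → $2,400.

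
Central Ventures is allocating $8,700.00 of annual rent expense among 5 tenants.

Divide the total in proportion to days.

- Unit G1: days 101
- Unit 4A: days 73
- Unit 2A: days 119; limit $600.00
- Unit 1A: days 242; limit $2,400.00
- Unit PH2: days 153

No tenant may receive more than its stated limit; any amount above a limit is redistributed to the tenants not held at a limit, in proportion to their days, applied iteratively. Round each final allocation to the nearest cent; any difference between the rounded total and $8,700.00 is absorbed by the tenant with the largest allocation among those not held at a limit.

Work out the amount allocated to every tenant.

Unit G1: $1,760.55; Unit 4A: $1,272.48; Unit 2A: $600.00; Unit 1A: $2,400.00; Unit PH2: $2,666.97

Combined days = 688.
Pro-rata shares before constraints: Unit G1 1,277.1802; Unit 4A 923.1105; Unit 2A 1,504.7965; Unit 1A 3,060.1744; Unit PH2 1,934.7384.
Held at cap: Unit 2A ($600.00), Unit 1A ($2,400.00); balance $5,700.00 reallocated over remaining days 327.
Shares after redistribution: Unit G1 1,760.5505 → $1,760.55; Unit 4A 1,272.4771 → $1,272.48; Unit PH2 2,666.9725 → $2,666.97.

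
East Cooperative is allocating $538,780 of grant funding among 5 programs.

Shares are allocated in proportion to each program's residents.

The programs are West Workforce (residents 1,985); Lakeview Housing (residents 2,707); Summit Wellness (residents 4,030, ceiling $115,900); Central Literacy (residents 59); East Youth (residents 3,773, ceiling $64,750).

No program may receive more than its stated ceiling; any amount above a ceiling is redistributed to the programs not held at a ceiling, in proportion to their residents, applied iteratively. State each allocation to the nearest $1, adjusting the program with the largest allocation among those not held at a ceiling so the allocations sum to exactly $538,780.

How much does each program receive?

Combined residents = 12,554.
Proportional shares (ignoring caps): West Workforce 85,190.24; Lakeview Housing 116,176.32; Summit Wellness 172,955.504; Central Literacy 2,532.10; East Youth 161,925.84.
Cap binds for Summit Wellness ($115,900), East Youth ($64,750); remaining pool $358,130 reallocated over remaining residents 4,751.
Shares after redistribution: West Workforce 149,629.14 → $149,629; Lakeview Housing 204,053.44 → $204,053; Central Literacy 4,447.42 → $4,447.
Rounding difference +$1 applied to Lakeview Housing → $204,054.

West Workforce: $149,629; Lakeview Housing: $204,054; Summit Wellness: $115,900; Central Literacy: $4,447; East Youth: $64,750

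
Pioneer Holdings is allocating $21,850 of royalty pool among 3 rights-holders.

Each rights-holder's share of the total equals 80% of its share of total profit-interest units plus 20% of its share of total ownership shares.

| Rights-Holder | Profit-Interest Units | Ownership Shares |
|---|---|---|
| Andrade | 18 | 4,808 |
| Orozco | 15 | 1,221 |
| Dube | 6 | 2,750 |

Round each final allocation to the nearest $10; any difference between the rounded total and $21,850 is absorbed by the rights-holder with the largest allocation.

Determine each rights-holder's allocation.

Andrade: $10,460 · Orozco: $7,330 · Dube: $4,060

Totals — profit-interest units 39, ownership shares 8,779.
Blended shares (80% profit-interest units + 20% ownership shares): Andrade 0.4788; Orozco 0.3355; Dube 0.1857.
Unrounded shares: Andrade 10,461.01; Orozco 7,330.86; Dube 4,058.12.
At nearest $10: Andrade $10,460; Orozco $7,330; Dube $4,060. Sum = $21,850.
No rounding difference to absorb.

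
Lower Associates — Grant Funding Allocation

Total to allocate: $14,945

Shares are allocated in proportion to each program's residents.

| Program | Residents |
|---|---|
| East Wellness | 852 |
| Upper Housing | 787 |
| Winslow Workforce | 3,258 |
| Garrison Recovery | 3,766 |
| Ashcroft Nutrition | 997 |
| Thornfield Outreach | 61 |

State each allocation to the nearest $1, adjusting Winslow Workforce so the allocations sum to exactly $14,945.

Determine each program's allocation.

East Wellness: $1,310 · Upper Housing: $1,210 · Winslow Workforce: $5,008 · Garrison Recovery: $5,790 · Ashcroft Nutrition: $1,533 · Thornfield Outreach: $94

Combined residents = 9,721.
Pro-rata amounts: East Wellness 852/9,721 × $14,945 = 1,309.86; Upper Housing 787/9,721 × $14,945 = 1,209.93; Winslow Workforce 3,258/9,721 × $14,945 = 5,008.83; Garrison Recovery 3,766/9,721 × $14,945 = 5,789.82; Ashcroft Nutrition 997/9,721 × $14,945 = 1,532.78; Thornfield Outreach 61/9,721 × $14,945 = 93.78.
Rounded to nearest $1: East Wellness $1,310; Upper Housing $1,210; Winslow Workforce $5,009; Garrison Recovery $5,790; Ashcroft Nutrition $1,533; Thornfield Outreach $94. Sum = $14,946.
Difference $14,945 − $14,946 = −$1 applied to Winslow Workforce: Winslow Workforce becomes $5,008.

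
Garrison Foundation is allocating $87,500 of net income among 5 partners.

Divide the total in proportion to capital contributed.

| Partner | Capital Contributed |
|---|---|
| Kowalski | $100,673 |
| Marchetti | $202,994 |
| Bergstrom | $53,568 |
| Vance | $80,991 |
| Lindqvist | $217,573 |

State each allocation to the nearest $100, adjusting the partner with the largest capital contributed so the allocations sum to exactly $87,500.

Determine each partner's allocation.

Kowalski: $13,400 · Marchetti: $27,100 · Bergstrom: $7,100 · Vance: $10,800 · Lindqvist: $29,100

Sum of capital contributed: 655,799.
Pro-rata amounts: Kowalski 100,673/655,799 × $87,500 = 13,432.30; Marchetti 202,994/655,799 × $87,500 = 27,084.48; Bergstrom 53,568/655,799 × $87,500 = 7,147.31; Vance 80,991/655,799 × $87,500 = 10,806.23; Lindqvist 217,573/655,799 × $87,500 = 29,029.68.
After rounding ($100): Kowalski $13,400; Marchetti $27,100; Bergstrom $7,100; Vance $10,800; Lindqvist $29,000. Sum = $87,400.
Difference $87,500 − $87,400 = +$100 applied to largest capital contributed (Lindqvist): Lindqvist becomes $29,100.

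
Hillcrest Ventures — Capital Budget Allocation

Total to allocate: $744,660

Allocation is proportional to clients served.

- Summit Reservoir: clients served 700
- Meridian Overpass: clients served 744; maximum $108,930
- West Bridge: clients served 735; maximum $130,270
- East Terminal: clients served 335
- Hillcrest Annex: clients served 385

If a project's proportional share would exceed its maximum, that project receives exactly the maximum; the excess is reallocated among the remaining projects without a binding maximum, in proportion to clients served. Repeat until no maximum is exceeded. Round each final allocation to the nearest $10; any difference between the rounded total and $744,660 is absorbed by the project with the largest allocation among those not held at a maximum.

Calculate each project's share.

Summit Reservoir: $249,170 · Meridian Overpass: $108,930 · West Bridge: $130,270 · East Terminal: $119,250 · Hillcrest Annex: $137,040

Clients served total: 2,899.
Proportional shares (ignoring caps): Summit Reservoir 179,807.52; Meridian Overpass 191,109.71; West Bridge 188,797.90; East Terminal 86,050.74; Hillcrest Annex 98,894.14.
Capped: Meridian Overpass ($108,930), West Bridge ($130,270); residual $505,460 reallocated over remaining clients served 1,420.
Shares after redistribution: Summit Reservoir 249,170.42 → $249,170; East Terminal 119,245.85 → $119,250; Hillcrest Annex 137,043.73 → $137,040.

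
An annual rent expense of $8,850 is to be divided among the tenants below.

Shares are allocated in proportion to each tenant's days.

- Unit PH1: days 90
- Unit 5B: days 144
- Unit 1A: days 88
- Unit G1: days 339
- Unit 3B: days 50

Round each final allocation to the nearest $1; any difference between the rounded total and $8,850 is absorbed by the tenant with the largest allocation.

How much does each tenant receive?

Combined days = 711.
Unrounded shares: Unit PH1 90/711 × $8,850 = 1,120.25; Unit 5B 144/711 × $8,850 = 1,792.41; Unit 1A 88/711 × $8,850 = 1,095.36; Unit G1 339/711 × $8,850 = 4,219.62; Unit 3B 50/711 × $8,850 = 622.36.
Rounded to nearest $1: Unit PH1 $1,120; Unit 5B $1,792; Unit 1A $1,095; Unit G1 $4,220; Unit 3B $622. Sum = $8,849.
Difference $8,850 − $8,849 = +$1 applied to largest allocation (Unit G1): Unit G1 becomes $4,221.

Unit PH1: $1,120; Unit 5B: $1,792; Unit 1A: $1,095; Unit G1: $4,221; Unit 3B: $622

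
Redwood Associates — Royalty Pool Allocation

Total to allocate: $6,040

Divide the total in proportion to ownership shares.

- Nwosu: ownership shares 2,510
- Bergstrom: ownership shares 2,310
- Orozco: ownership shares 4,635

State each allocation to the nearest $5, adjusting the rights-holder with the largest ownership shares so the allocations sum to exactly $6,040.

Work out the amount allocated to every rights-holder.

Nwosu: $1,605 · Bergstrom: $1,475 · Orozco: $2,960

Total ownership shares = 2,510 + 2,310 + 4,635 = 9,455.
Unrounded shares: Nwosu 1,603.43; Bergstrom 1,475.66; Orozco 2,960.91.
At nearest $5: Nwosu $1,605; Bergstrom $1,475; Orozco $2,960. Sum = $6,040.
Rounded total matches; no reconciliation needed.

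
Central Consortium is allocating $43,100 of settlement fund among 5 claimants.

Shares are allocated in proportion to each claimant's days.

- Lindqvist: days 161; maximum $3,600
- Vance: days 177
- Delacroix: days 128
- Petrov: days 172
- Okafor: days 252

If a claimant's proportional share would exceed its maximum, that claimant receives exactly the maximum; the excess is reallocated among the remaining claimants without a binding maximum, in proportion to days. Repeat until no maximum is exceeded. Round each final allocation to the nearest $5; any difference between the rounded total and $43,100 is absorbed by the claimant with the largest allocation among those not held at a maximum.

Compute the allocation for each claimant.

Lindqvist: $3,600; Vance: $9,590; Delacroix: $6,935; Petrov: $9,320; Okafor: $13,655

Days total: 890.
Pro-rata shares before constraints: Lindqvist 7,796.74; Vance 8,571.57; Delacroix 6,198.65; Petrov 8,329.44; Okafor 12,203.60.
Cap binds for Lindqvist ($3,600); residual $39,500 reallocated over remaining days 729.
Redistributed shares: Vance 9,590.53 → $9,590; Delacroix 6,935.53 → $6,935; Petrov 9,319.62 → $9,320; Okafor 13,654.32 → $13,655.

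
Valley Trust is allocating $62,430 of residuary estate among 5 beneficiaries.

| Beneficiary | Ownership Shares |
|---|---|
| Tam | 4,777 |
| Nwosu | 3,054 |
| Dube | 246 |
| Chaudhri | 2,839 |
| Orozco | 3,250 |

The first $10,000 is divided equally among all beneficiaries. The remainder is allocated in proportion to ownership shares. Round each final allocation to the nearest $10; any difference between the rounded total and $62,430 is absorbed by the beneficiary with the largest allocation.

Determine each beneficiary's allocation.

Equal tier: $10,000 ÷ 5 = $2,000 apiece.
Remainder $52,430 by ownership shares (total 14,166): Tam 17,680.23 → $17,680; Nwosu 11,303.21 → $11,300; Dube 910.47 → $910; Chaudhri 10,507.47 → $10,510; Orozco 12,028.62 → $12,030.
Totals: Tam $2,000 + $17,680 = $19,680; Nwosu $2,000 + $11,300 = $13,300; Dube $2,000 + $910 = $2,910; Chaudhri $2,000 + $10,510 = $12,510; Orozco $2,000 + $12,030 = $14,030.

Tam: $19,680 | Nwosu: $13,300 | Dube: $2,910 | Chaudhri: $12,510 | Orozco: $14,030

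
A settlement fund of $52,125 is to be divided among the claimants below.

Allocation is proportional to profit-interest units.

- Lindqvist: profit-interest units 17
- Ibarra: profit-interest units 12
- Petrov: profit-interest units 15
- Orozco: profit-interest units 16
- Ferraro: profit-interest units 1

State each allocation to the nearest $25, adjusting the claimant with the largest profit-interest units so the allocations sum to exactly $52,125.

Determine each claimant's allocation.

Lindqvist: $14,525; Ibarra: $10,250; Petrov: $12,825; Orozco: $13,675; Ferraro: $850

Combined profit-interest units = 17 + 12 + 15 + 16 + 1 = 61.
Proportional shares: Lindqvist 14,526.64; Ibarra 10,254.10; Petrov 12,817.62; Orozco 13,672.13; Ferraro 854.51.
Rounded to nearest $25: Lindqvist $14,525; Ibarra $10,250; Petrov $12,825; Orozco $13,675; Ferraro $850. Sum = $52,125.
No rounding difference to absorb.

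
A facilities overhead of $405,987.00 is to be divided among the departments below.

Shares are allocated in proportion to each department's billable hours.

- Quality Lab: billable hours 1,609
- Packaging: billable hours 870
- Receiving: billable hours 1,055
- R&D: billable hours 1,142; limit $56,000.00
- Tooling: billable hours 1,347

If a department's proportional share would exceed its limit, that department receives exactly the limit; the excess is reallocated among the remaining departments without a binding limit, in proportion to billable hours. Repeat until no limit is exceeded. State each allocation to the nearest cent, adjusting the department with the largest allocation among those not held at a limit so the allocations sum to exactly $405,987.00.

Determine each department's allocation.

Quality Lab: $115,371.66 · Packaging: $62,382.44 · Receiving: $75,647.67 · R&D: $56,000.00 · Tooling: $96,585.23

Combined billable hours = 6,023.
Unconstrained shares: Quality Lab 108,456.4308; Packaging 58,643.3156; Receiving 71,113.4460; R&D 76,977.7775; Tooling 90,796.0301.
Capped: R&D ($56,000.00); balance $349,987.00 reallocated over remaining billable hours 4,881.
Redistributed shares: Quality Lab 115,371.6622 → $115,371.66; Packaging 62,382.4401 → $62,382.44; Receiving 75,647.6716 → $75,647.67; Tooling 96,585.2262 → $96,585.23.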